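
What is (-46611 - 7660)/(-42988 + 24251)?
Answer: 54271/18737 ≈ 2.8965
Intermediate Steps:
(-46611 - 7660)/(-42988 + 24251) = -54271/(-18737) = -54271*(-1/18737) = 54271/18737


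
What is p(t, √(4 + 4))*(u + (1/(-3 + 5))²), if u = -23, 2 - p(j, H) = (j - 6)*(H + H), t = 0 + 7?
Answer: -91/2 + 91*√2 ≈ 83.193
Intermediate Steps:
t = 7
p(j, H) = 2 - 2*H*(-6 + j) (p(j, H) = 2 - (j - 6)*(H + H) = 2 - (-6 + j)*2*H = 2 - 2*H*(-6 + j))
p(t, √(4 + 4))*(u + (1/(-3 + 5))²) = (2 + 12*√(4 + 4) - 2*√(4 + 4)*7)*(-23 + (1/(-3 + 5))²) = (2 + 12*√8 - 2*√8*7)*(-23 + (1/2)²) = (2 + 12*(2*√2) - 2*2*√2*7)*(-23 + (½)²) = (2 + 24*√2 - 28*√2)*(-23 + ¼) = (2 - 4*√2)*(-91/4) = -91/2 + 91*√2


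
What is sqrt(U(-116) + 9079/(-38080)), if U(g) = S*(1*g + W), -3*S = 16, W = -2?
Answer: sqrt(2618041395)/2040 ≈ 25.082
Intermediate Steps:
S = -16/3 (S = -1/3*16 = -16/3 ≈ -5.3333)
U(g) = 32/3 - 16*g/3 (U(g) = -16*(1*g - 2)/3 = -16*(g - 2)/3 = -16*(-2 + g)/3 = 32/3 - 16*g/3)
sqrt(U(-116) + 9079/(-38080)) = sqrt((32/3 - 16/3*(-116)) + 9079/(-38080)) = sqrt((32/3 + 1856/3) + 9079*(-1/38080)) = sqrt(1888/3 - 1297/5440) = sqrt(10266829/16320) = sqrt(2618041395)/2040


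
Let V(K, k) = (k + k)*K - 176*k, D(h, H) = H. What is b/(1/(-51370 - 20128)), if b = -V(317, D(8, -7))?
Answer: -229222588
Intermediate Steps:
V(K, k) = -176*k + 2*K*k (V(K, k) = (2*k)*K - 176*k = 2*K*k - 176*k = -176*k + 2*K*k)
b = 3206 (b = -2*(-7)*(-88 + 317) = -2*(-7)*229 = -1*(-3206) = 3206)
b/(1/(-51370 - 20128)) = 3206/(1/(-51370 - 20128)) = 3206/(1/(-71498)) = 3206/(-1/71498) = 3206*(-71498) = -229222588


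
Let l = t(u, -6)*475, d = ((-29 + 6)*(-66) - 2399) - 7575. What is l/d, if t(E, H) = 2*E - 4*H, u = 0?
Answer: -1425/1057 ≈ -1.3482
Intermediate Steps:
d = -8456 (d = (-23*(-66) - 2399) - 7575 = (1518 - 2399) - 7575 = -881 - 7575 = -8456)
t(E, H) = -4*H + 2*E
l = 11400 (l = (-4*(-6) + 2*0)*475 = (24 + 0)*475 = 24*475 = 11400)
l/d = 11400/(-8456) = 11400*(-1/8456) = -1425/1057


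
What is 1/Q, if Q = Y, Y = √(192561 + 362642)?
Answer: √555203/555203 ≈ 0.0013421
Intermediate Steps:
Y = √555203 ≈ 745.12
Q = √555203 ≈ 745.12
1/Q = 1/(√555203) = √555203/555203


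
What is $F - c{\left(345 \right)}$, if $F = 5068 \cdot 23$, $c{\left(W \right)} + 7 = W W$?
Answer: $-2454$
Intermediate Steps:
$c{\left(W \right)} = -7 + W^{2}$ ($c{\left(W \right)} = -7 + W W = -7 + W^{2}$)
$F = 116564$
$F - c{\left(345 \right)} = 116564 - \left(-7 + 345^{2}\right) = 116564 - \left(-7 + 119025\right) = 116564 - 119018 = -2454$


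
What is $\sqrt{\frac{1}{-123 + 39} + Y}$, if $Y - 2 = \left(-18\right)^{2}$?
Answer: $\frac{\sqrt{575043}}{42} \approx 18.055$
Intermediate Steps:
$Y = 326$ ($Y = 2 + \left(-18\right)^{2} = 2 + 324 = 326$)
$\sqrt{\frac{1}{-123 + 39} + Y} = \sqrt{\frac{1}{-123 + 39} + 326} = \sqrt{\frac{1}{-84} + 326} = \sqrt{- \frac{1}{84} + 326} = \sqrt{\frac{27383}{84}} = \frac{\sqrt{575043}}{42}$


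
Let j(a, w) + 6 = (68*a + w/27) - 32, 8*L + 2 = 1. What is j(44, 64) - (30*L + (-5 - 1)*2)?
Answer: 320989/108 ≈ 2972.1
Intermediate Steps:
L = -⅛ (L = -¼ + (⅛)*1 = -¼ + ⅛ = -⅛ ≈ -0.12500)
j(a, w) = -38 + 68*a + w/27 (j(a, w) = -6 + ((68*a + w/27) - 32) = -6 + (-32 + 68*a + w/27) = -38 + 68*a + w/27)
j(44, 64) - (30*L + (-5 - 1)*2) = (-38 + 68*44 + (1/27)*64) - (30*(-⅛) + (-5 - 1)*2) = (-38 + 2992 + 64/27) - (-15/4 - 6*2) = 79822/27 - (-15/4 - 12) = 79822/27 - 1*(-63/4) = 79822/27 + 63/4 = 320989/108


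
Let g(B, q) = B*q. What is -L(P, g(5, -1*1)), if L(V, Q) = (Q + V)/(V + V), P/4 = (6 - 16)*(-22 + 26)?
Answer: -33/64 ≈ -0.51563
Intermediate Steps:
P = -160 (P = 4*((6 - 16)*(-22 + 26)) = 4*(-10*4) = 4*(-40) = -160)
L(V, Q) = (Q + V)/(2*V) (L(V, Q) = (Q + V)/((2*V)) = (Q + V)*(1/(2*V)) = (Q + V)/(2*V))
-L(P, g(5, -1*1)) = -(5*(-1*1) - 160)/(2*(-160)) = -(-1)*(5*(-1) - 160)/(2*160) = -(-1)*(-5 - 160)/(2*160) = -(-1)*(-165)/(2*160) = -1*33/64 = -33/64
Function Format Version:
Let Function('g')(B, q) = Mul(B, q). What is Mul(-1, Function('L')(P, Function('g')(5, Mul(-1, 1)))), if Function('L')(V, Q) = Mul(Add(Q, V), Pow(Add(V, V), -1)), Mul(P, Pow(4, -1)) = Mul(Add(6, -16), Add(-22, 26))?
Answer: Rational(-33, 64) ≈ -0.51563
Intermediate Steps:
P = -160 (P = Mul(4, Mul(Add(6, -16), Add(-22, 26))) = Mul(4, Mul(-10, 4)) = Mul(4, -40) = -160)
Function('L')(V, Q) = Mul(Rational(1, 2), Pow(V, -1), Add(Q, V)) (Function('L')(V, Q) = Mul(Add(Q, V), Pow(Mul(2, V), -1)) = Mul(Add(Q, V), Mul(Rational(1, 2), Pow(V, -1))) = Mul(Rational(1, 2), Pow(V, -1), Add(Q, V)))
Mul(-1, Function('L')(P, Function('g')(5, Mul(-1, 1)))) = Mul(-1, Mul(Rational(1, 2), Pow(-160, -1), Add(Mul(5, Mul(-1, 1)), -160))) = Mul(-1, Mul(Rational(1, 2), Rational(-1, 160), Add(Mul(5, -1), -160))) = Mul(-1, Mul(Rational(1, 2), Rational(-1, 160), Add(-5, -160))) = Mul(-1, Mul(Rational(1, 2), Rational(-1, 160), -165)) = Mul(-1, Rational(33, 64)) = Rational(-33, 64)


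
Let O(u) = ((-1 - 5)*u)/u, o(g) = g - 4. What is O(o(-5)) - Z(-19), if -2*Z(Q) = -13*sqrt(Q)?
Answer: -6 - 13*I*sqrt(19)/2 ≈ -6.0 - 28.333*I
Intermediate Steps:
o(g) = -4 + g
Z(Q) = 13*sqrt(Q)/2 (Z(Q) = -(-13)*sqrt(Q)/2 = 13*sqrt(Q)/2)
O(u) = -6 (O(u) = (-6*u)/u = -6)
O(o(-5)) - Z(-19) = -6 - 13*sqrt(-19)/2 = -6 - 13*I*sqrt(19)/2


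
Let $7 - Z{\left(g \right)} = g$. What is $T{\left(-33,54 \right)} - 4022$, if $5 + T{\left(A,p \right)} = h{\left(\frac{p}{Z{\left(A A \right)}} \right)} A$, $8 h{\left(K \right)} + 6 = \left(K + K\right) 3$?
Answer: $- \frac{2164549}{541} \approx -4001.0$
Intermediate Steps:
$Z{\left(g \right)} = 7 - g$
$h{\left(K \right)} = - \frac{3}{4} + \frac{3 K}{4}$ ($h{\left(K \right)} = - \frac{3}{4} + \frac{\left(K + K\right) 3}{8} = - \frac{3}{4} + \frac{2 K 3}{8} = - \frac{3}{4} + \frac{6 K}{8} = - \frac{3}{4} + \frac{3 K}{4}$)
$T{\left(A,p \right)} = -5 + A \left(- \frac{3}{4} + \frac{3 p}{4 \left(7 - A^{2}\right)}\right)$ ($T{\left(A,p \right)} = -5 + \left(- \frac{3}{4} + \frac{3 \frac{p}{7 - A A}}{4}\right) A = -5 + \left(- \frac{3}{4} + \frac{3 \frac{p}{7 - A^{2}}}{4}\right) A = -5 + \left(- \frac{3}{4} + \frac{3 p}{4 \left(7 - A^{2}\right)}\right) A = -5 + A \left(- \frac{3}{4} + \frac{3 p}{4 \left(7 - A^{2}\right)}\right)$)
$T{\left(-33,54 \right)} - 4022 = \frac{140 - 20 \left(-33\right)^{2} - - 99 \left(-7 + 54 + \left(-33\right)^{2}\right)}{4 \left(-7 + \left(-33\right)^{2}\right)} - 4022 = \frac{140 - 21780 - - 99 \left(-7 + 54 + 1089\right)}{4 \left(-7 + 1089\right)} - 4022 = \frac{140 - 21780 - \left(-99\right) 1136}{4 \cdot 1082} - 4022 = \frac{1}{4} \cdot \frac{1}{1082} \left(140 - 21780 + 112464\right) - 4022 = \frac{1}{4} \cdot \frac{1}{1082} \cdot 90824 - 4022 = \frac{11353}{541} - 4022 = - \frac{2164549}{541}$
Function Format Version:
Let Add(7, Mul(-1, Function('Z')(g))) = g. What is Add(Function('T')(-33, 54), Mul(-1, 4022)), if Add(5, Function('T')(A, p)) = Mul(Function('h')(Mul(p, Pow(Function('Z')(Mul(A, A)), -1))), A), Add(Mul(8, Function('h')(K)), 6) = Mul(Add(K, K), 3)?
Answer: Rational(-2164549, 541) ≈ -4001.0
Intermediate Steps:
Function('Z')(g) = Add(7, Mul(-1, g))
Function('h')(K) = Add(Rational(-3, 4), Mul(Rational(3, 4), K)) (Function('h')(K) = Add(Rational(-3, 4), Mul(Rational(1, 8), Mul(Add(K, K), 3))) = Add(Rational(-3, 4), Mul(Rational(1, 8), Mul(Mul(2, K), 3))) = Add(Rational(-3, 4), Mul(Rational(1, 8), Mul(6, K))) = Add(Rational(-3, 4), Mul(Rational(3, 4), K)))
Function('T')(A, p) = Add(-5, Mul(A, Add(Rational(-3, 4), Mul(Rational(3, 4), p, Pow(Add(7, Mul(-1, Pow(A, 2))), -1))))) (Function('T')(A, p) = Add(-5, Mul(Add(Rational(-3, 4), Mul(Rational(3, 4), Mul(p, Pow(Add(7, Mul(-1, Mul(A, A))), -1)))), A)) = Add(-5, Mul(Add(Rational(-3, 4), Mul(Rational(3, 4), Mul(p, Pow(Add(7, Mul(-1, Pow(A, 2))), -1)))), A)) = Add(-5, Mul(Add(Rational(-3, 4), Mul(Rational(3, 4), p, Pow(Add(7, Mul(-1, Pow(A, 2))), -1))), A)) = Add(-5, Mul(A, Add(Rational(-3, 4), Mul(Rational(3, 4), p, Pow(Add(7, Mul(-1, Pow(A, 2))), -1))))))
Add(Function('T')(-33, 54), Mul(-1, 4022)) = Add(Mul(Rational(1, 4), Pow(Add(-7, Pow(-33, 2)), -1), Add(140, Mul(-20, Pow(-33, 2)), Mul(-3, -33, Add(-7, 54, Pow(-33, 2))))), Mul(-1, 4022)) = Add(Mul(Rational(1, 4), Pow(Add(-7, 1089), -1), Add(140, Mul(-20, 1089), Mul(-3, -33, Add(-7, 54, 1089)))), -4022) = Add(Mul(Rational(1, 4), Pow(1082, -1), Add(140, -21780, Mul(-3, -33, 1136))), -4022) = Add(Mul(Rational(1, 4), Rational(1, 1082), Add(140, -21780, 112464)), -4022) = Add(Mul(Rational(1, 4), Rational(1, 1082), 90824), -4022) = Add(Rational(11353, 541), -4022) = Rational(-2164549, 541)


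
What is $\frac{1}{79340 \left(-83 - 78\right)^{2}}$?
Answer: $\frac{1}{2056572140} \approx 4.8625 \cdot 10^{-10}$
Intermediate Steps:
$\frac{1}{79340 \left(-83 - 78\right)^{2}} = \frac{1}{79340 \left(-161\right)^{2}} = \frac{1}{79340 \cdot 25921} = \frac{1}{79340} \cdot \frac{1}{25921} = \frac{1}{2056572140}$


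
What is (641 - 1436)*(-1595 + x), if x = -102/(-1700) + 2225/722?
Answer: 2284276839/1805 ≈ 1.2655e+6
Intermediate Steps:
x = 28354/9025 (x = -102*(-1/1700) + 2225*(1/722) = 3/50 + 2225/722 = 28354/9025 ≈ 3.1417)
(641 - 1436)*(-1595 + x) = (641 - 1436)*(-1595 + 28354/9025) = -795*(-14366521/9025) = 2284276839/1805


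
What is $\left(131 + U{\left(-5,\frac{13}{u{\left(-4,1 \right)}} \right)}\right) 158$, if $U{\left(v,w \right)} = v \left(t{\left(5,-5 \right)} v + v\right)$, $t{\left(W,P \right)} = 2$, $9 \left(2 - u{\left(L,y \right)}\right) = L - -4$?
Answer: $32548$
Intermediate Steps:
$u{\left(L,y \right)} = \frac{14}{9} - \frac{L}{9}$ ($u{\left(L,y \right)} = 2 - \frac{L - -4}{9} = 2 - \frac{L + 4}{9} = 2 - \frac{4 + L}{9} = 2 - \left(\frac{4}{9} + \frac{L}{9}\right) = \frac{14}{9} - \frac{L}{9}$)
$U{\left(v,w \right)} = 3 v^{2}$ ($U{\left(v,w \right)} = v \left(2 v + v\right) = v 3 v = 3 v^{2}$)
$\left(131 + U{\left(-5,\frac{13}{u{\left(-4,1 \right)}} \right)}\right) 158 = \left(131 + 3 \left(-5\right)^{2}\right) 158 = \left(131 + 3 \cdot 25\right) 158 = \left(131 + 75\right) 158 = 206 \cdot 158 = 32548$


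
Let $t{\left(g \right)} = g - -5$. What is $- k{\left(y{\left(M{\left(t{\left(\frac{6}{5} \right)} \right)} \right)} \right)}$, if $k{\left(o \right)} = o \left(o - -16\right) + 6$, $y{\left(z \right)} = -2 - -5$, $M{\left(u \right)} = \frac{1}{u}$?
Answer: $-63$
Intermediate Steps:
$t{\left(g \right)} = 5 + g$ ($t{\left(g \right)} = g + 5 = 5 + g$)
$y{\left(z \right)} = 3$ ($y{\left(z \right)} = -2 + 5 = 3$)
$k{\left(o \right)} = 6 + o \left(16 + o\right)$ ($k{\left(o \right)} = o \left(o + 16\right) + 6 = o \left(16 + o\right) + 6 = 6 + o \left(16 + o\right)$)
$- k{\left(y{\left(M{\left(t{\left(\frac{6}{5} \right)} \right)} \right)} \right)} = - (6 + 3^{2} + 16 \cdot 3) = - (6 + 9 + 48) = \left(-1\right) 63 = -63$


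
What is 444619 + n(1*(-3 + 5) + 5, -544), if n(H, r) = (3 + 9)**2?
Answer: 444763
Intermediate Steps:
n(H, r) = 144 (n(H, r) = 12**2 = 144)
444619 + n(1*(-3 + 5) + 5, -544) = 444619 + 144 = 444763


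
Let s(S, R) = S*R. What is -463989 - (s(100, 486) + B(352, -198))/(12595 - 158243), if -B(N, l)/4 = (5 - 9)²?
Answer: -8447377667/18206 ≈ -4.6399e+5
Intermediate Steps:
s(S, R) = R*S
B(N, l) = -64 (B(N, l) = -4*(5 - 9)² = -4*(-4)² = -4*16 = -64)
-463989 - (s(100, 486) + B(352, -198))/(12595 - 158243) = -463989 - (486*100 - 64)/(12595 - 158243) = -463989 - (48600 - 64)/(-145648) = -463989 - 48536*(-1)/145648 = -463989 - 1*(-6067/18206) = -463989 + 6067/18206 = -8447377667/18206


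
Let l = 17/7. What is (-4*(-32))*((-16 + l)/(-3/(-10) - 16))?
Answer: 121600/1099 ≈ 110.65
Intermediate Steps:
l = 17/7 (l = 17*(1/7) = 17/7 ≈ 2.4286)
(-4*(-32))*((-16 + l)/(-3/(-10) - 16)) = (-4*(-32))*((-16 + 17/7)/(-3/(-10) - 16)) = 128*(-95/(7*(-3*(-1/10) - 16))) = 128*(-95/(7*(3/10 - 16))) = 128*(-95/(7*(-157/10))) = 128*(-95/7*(-10/157)) = 128*(950/1099) = 121600/1099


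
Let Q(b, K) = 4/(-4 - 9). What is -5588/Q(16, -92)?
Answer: 18161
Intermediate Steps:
Q(b, K) = -4/13 (Q(b, K) = 4/(-13) = -1/13*4 = -4/13)
-5588/Q(16, -92) = -5588/(-4/13) = -5588*(-13/4) = 18161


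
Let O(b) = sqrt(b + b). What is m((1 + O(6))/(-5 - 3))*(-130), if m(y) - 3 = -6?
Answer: 390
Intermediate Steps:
O(b) = sqrt(2)*sqrt(b) (O(b) = sqrt(2*b) = sqrt(2)*sqrt(b))
m(y) = -3 (m(y) = 3 - 6 = -3)
m((1 + O(6))/(-5 - 3))*(-130) = -3*(-130) = 390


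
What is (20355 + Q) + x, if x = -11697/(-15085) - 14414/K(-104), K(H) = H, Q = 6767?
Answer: 3054909297/112060 ≈ 27261.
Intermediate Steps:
x = 15617977/112060 (x = -11697/(-15085) - 14414/(-104) = -11697*(-1/15085) - 14414*(-1/104) = 1671/2155 + 7207/52 = 15617977/112060 ≈ 139.37)
(20355 + Q) + x = (20355 + 6767) + 15617977/112060 = 27122 + 15617977/112060 = 3054909297/112060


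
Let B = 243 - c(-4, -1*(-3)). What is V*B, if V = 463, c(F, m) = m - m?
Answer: 112509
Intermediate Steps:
c(F, m) = 0
B = 243 (B = 243 - 1*0 = 243 + 0 = 243)
V*B = 463*243 = 112509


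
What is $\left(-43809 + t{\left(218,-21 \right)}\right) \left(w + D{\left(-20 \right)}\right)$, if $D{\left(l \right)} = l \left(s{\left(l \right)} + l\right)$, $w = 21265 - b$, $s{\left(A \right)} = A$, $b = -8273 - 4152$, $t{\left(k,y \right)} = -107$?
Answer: $-1514662840$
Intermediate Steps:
$b = -12425$ ($b = -8273 - 4152 = -12425$)
$w = 33690$ ($w = 21265 - -12425 = 21265 + 12425 = 33690$)
$D{\left(l \right)} = 2 l^{2}$ ($D{\left(l \right)} = l \left(l + l\right) = l 2 l = 2 l^{2}$)
$\left(-43809 + t{\left(218,-21 \right)}\right) \left(w + D{\left(-20 \right)}\right) = \left(-43809 - 107\right) \left(33690 + 2 \left(-20\right)^{2}\right) = - 43916 \left(33690 + 2 \cdot 400\right) = - 43916 \left(33690 + 800\right) = \left(-43916\right) 34490 = -1514662840$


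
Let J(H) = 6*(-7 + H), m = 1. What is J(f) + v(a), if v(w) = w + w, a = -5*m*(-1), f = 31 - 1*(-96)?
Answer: 730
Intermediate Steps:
f = 127 (f = 31 + 96 = 127)
a = 5 (a = -5*1*(-1) = -5*(-1) = 5)
J(H) = -42 + 6*H
v(w) = 2*w
J(f) + v(a) = (-42 + 6*127) + 2*5 = (-42 + 762) + 10 = 720 + 10 = 730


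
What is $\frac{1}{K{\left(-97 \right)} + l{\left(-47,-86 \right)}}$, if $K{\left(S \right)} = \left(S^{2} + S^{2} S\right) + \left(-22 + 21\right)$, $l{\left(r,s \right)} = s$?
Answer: $- \frac{1}{903351} \approx -1.107 \cdot 10^{-6}$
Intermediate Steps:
$K{\left(S \right)} = -1 + S^{2} + S^{3}$ ($K{\left(S \right)} = \left(S^{2} + S^{3}\right) - 1 = -1 + S^{2} + S^{3}$)
$\frac{1}{K{\left(-97 \right)} + l{\left(-47,-86 \right)}} = \frac{1}{\left(-1 + \left(-97\right)^{2} + \left(-97\right)^{3}\right) - 86} = \frac{1}{\left(-1 + 9409 - 912673\right) - 86} = \frac{1}{-903265 - 86} = \frac{1}{-903351} = - \frac{1}{903351}$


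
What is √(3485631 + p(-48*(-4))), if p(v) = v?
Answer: √3485823 ≈ 1867.0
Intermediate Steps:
√(3485631 + p(-48*(-4))) = √(3485631 - 48*(-4)) = √(3485631 + 192) = √3485823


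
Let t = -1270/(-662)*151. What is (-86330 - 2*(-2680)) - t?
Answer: -26896955/331 ≈ -81260.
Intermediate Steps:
t = 95885/331 (t = -1270*(-1/662)*151 = (635/331)*151 = 95885/331 ≈ 289.68)
(-86330 - 2*(-2680)) - t = (-86330 - 2*(-2680)) - 1*95885/331 = (-86330 + 5360) - 95885/331 = -80970 - 95885/331 = -26896955/331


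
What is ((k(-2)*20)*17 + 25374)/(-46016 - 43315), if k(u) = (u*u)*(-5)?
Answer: -18574/89331 ≈ -0.20792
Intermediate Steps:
k(u) = -5*u² (k(u) = u²*(-5) = -5*u²)
((k(-2)*20)*17 + 25374)/(-46016 - 43315) = ((-5*(-2)²*20)*17 + 25374)/(-46016 - 43315) = ((-5*4*20)*17 + 25374)/(-89331) = (-20*20*17 + 25374)*(-1/89331) = (-400*17 + 25374)*(-1/89331) = (-6800 + 25374)*(-1/89331) = 18574*(-1/89331) = -18574/89331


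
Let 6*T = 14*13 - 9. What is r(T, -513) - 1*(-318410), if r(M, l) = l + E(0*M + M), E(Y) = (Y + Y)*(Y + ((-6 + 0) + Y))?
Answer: 2887888/9 ≈ 3.2088e+5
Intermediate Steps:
T = 173/6 (T = (14*13 - 9)/6 = (182 - 9)/6 = (⅙)*173 = 173/6 ≈ 28.833)
E(Y) = 2*Y*(-6 + 2*Y) (E(Y) = (2*Y)*(Y + (-6 + Y)) = (2*Y)*(-6 + 2*Y) = 2*Y*(-6 + 2*Y))
r(M, l) = l + 4*M*(-3 + M) (r(M, l) = l + 4*(0*M + M)*(-3 + (0*M + M)) = l + 4*(0 + M)*(-3 + (0 + M)) = l + 4*M*(-3 + M))
r(T, -513) - 1*(-318410) = (-513 + 4*(173/6)*(-3 + 173/6)) - 1*(-318410) = (-513 + 4*(173/6)*(155/6)) + 318410 = (-513 + 26815/9) + 318410 = 22198/9 + 318410 = 2887888/9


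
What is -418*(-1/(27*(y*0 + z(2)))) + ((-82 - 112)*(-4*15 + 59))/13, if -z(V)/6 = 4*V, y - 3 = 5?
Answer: 122995/8424 ≈ 14.601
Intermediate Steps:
y = 8 (y = 3 + 5 = 8)
z(V) = -24*V
-418*(-1/(27*(y*0 + z(2)))) + ((-82 - 112)*(-4*15 + 59))/13 = -418*(-1/(27*(8*0 - 24*2))) + ((-82 - 112)*(-4*15 + 59))/13 = -418*(-1/(27*(0 - 48))) - 194*(-60 + 59)*(1/13) = -418/((-27*(-48))) - 194*(-1)*(1/13) = -418/1296 + 194*(1/13) = -418*1/1296 + 194/13 = -209/648 + 194/13 = 122995/8424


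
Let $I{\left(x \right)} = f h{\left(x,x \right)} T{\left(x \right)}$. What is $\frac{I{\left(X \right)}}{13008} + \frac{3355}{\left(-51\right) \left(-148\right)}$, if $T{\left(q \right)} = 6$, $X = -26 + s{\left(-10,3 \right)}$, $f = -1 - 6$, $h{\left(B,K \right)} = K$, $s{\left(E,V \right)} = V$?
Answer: $\frac{2122217}{4091016} \approx 0.51875$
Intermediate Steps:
$f = -7$ ($f = -1 - 6 = -7$)
$X = -23$ ($X = -26 + 3 = -23$)
$I{\left(x \right)} = - 42 x$ ($I{\left(x \right)} = - 7 x 6 = - 42 x$)
$\frac{I{\left(X \right)}}{13008} + \frac{3355}{\left(-51\right) \left(-148\right)} = \frac{\left(-42\right) \left(-23\right)}{13008} + \frac{3355}{\left(-51\right) \left(-148\right)} = 966 \cdot \frac{1}{13008} + \frac{3355}{7548} = \frac{161}{2168} + 3355 \cdot \frac{1}{7548} = \frac{161}{2168} + \frac{3355}{7548} = \frac{2122217}{4091016}$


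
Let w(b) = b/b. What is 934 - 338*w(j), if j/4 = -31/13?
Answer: 596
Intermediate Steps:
j = -124/13 (j = 4*(-31/13) = -124/13 ≈ -9.5385)
w(b) = 1
934 - 338*w(j) = 934 - 338*1 = 934 - 338 = 596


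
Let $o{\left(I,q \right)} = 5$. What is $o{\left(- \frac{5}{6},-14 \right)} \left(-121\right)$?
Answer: $-605$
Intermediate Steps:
$o{\left(- \frac{5}{6},-14 \right)} \left(-121\right) = 5 \left(-121\right) = -605$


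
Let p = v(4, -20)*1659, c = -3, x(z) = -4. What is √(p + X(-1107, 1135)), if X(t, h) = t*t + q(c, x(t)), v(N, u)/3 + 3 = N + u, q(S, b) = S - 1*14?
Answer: √1130869 ≈ 1063.4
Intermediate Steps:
q(S, b) = -14 + S (q(S, b) = S - 14 = -14 + S)
v(N, u) = -9 + 3*N + 3*u (v(N, u) = -9 + 3*(N + u) = -9 + (3*N + 3*u) = -9 + 3*N + 3*u)
X(t, h) = -17 + t² (X(t, h) = t*t + (-14 - 3) = t² - 17 = -17 + t²)
p = -94563 (p = (-9 + 3*4 + 3*(-20))*1659 = (-9 + 12 - 60)*1659 = -57*1659 = -94563)
√(p + X(-1107, 1135)) = √(-94563 + (-17 + (-1107)²)) = √(-94563 + (-17 + 1225449)) = √(-94563 + 1225432) = √1130869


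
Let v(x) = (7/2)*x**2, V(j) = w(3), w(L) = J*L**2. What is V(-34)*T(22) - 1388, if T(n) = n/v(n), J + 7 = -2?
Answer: -106957/77 ≈ -1389.1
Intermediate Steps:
J = -9 (J = -7 - 2 = -9)
w(L) = -9*L**2
V(j) = -81 (V(j) = -9*3**2 = -9*9 = -81)
v(x) = 7*x**2/2 (v(x) = (7*(1/2))*x**2 = 7*x**2/2)
T(n) = 2/(7*n) (T(n) = n/((7*n**2/2)) = n*(2/(7*n**2)) = 2/(7*n))
V(-34)*T(22) - 1388 = -162/(7*22) - 1388 = -81*1/77 - 1388 = -81/77 - 1388 = -106957/77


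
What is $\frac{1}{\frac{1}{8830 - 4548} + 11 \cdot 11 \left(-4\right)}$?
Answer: $- \frac{4282}{2072487} \approx -0.0020661$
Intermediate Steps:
$\frac{1}{\frac{1}{8830 - 4548} + 11 \cdot 11 \left(-4\right)} = \frac{1}{\frac{1}{4282} + 121 \left(-4\right)} = \frac{1}{\frac{1}{4282} - 484} = \frac{1}{- \frac{2072487}{4282}} = - \frac{4282}{2072487}$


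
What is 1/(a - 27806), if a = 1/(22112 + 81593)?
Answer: -103705/2883621229 ≈ -3.5963e-5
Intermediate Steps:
a = 1/103705 ≈ 9.6427e-6
1/(a - 27806) = 1/(1/103705 - 27806) = 1/(-2883621229/103705) = -103705/2883621229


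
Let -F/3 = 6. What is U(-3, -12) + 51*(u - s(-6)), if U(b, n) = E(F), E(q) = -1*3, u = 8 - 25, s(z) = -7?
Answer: -513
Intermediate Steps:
u = -17
F = -18 (F = -3*6 = -18)
E(q) = -3
U(b, n) = -3
U(-3, -12) + 51*(u - s(-6)) = -3 + 51*(-17 - 1*(-7)) = -3 + 51*(-17 + 7) = -3 + 51*(-10) = -3 - 510 = -513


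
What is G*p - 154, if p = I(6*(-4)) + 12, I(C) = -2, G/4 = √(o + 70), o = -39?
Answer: -154 + 40*√31 ≈ 68.711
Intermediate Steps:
G = 4*√31 (G = 4*√(-39 + 70) = 4*√31 ≈ 22.271)
p = 10 (p = -2 + 12 = 10)
G*p - 154 = (4*√31)*10 - 154 = 40*√31 - 154 = -154 + 40*√31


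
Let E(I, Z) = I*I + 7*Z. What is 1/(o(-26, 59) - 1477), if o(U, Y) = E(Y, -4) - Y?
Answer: 1/1917 ≈ 0.00052165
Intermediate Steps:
E(I, Z) = I² + 7*Z
o(U, Y) = -28 + Y² - Y (o(U, Y) = (Y² + 7*(-4)) - Y = (Y² - 28) - Y = (-28 + Y²) - Y = -28 + Y² - Y)
1/(o(-26, 59) - 1477) = 1/((-28 + 59² - 1*59) - 1477) = 1/((-28 + 3481 - 59) - 1477) = 1/(3394 - 1477) = 1/1917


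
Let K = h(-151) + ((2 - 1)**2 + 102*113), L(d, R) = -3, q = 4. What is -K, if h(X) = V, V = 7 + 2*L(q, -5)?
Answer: -11528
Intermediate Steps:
V = 1 (V = 7 + 2*(-3) = 7 - 6 = 1)
h(X) = 1
K = 11528 (K = 1 + ((2 - 1)**2 + 102*113) = 1 + (1**2 + 11526) = 1 + (1 + 11526) = 1 + 11527 = 11528)
-K = -1*11528 = -11528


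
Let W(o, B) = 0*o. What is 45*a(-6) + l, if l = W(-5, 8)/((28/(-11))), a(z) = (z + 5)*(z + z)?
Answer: 540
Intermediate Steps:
a(z) = 2*z*(5 + z) (a(z) = (5 + z)*(2*z) = 2*z*(5 + z))
W(o, B) = 0
l = 0 (l = 0/((28/(-11))) = 0/((28*(-1/11))) = 0/(-28/11) = 0*(-11/28) = 0)
45*a(-6) + l = 45*(2*(-6)*(5 - 6)) + 0 = 45*(2*(-6)*(-1)) + 0 = 45*12 + 0 = 540 + 0 = 540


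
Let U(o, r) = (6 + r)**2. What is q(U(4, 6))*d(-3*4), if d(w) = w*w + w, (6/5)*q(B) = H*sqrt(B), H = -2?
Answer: -2640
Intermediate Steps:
q(B) = -5*sqrt(B)/3 (q(B) = 5*(-2*sqrt(B))/6 = -5*sqrt(B)/3)
d(w) = w + w**2 (d(w) = w**2 + w = w + w**2)
q(U(4, 6))*d(-3*4) = (-5*sqrt((6 + 6)**2)/3)*((-3*4)*(1 - 3*4)) = (-5*sqrt(12**2)/3)*(-12*(1 - 12)) = (-5*sqrt(144)/3)*(-12*(-11)) = -5/3*12*132 = -20*132 = -2640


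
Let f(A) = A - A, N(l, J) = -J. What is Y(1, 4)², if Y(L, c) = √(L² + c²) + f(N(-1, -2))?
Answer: 17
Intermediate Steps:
f(A) = 0
Y(L, c) = √(L² + c²) (Y(L, c) = √(L² + c²) + 0 = √(L² + c²))
Y(1, 4)² = (√(1² + 4²))² = (√(1 + 16))² = (√17)² = 17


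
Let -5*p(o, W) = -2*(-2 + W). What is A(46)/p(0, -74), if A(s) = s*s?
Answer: -2645/38 ≈ -69.605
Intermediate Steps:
A(s) = s²
p(o, W) = -⅘ + 2*W/5 (p(o, W) = -(-2)*(-2 + W)/5 = -(4 - 2*W)/5 = -⅘ + 2*W/5)
A(46)/p(0, -74) = 46²/(-⅘ + (⅖)*(-74)) = 2116/(-⅘ - 148/5) = 2116/(-152/5) = 2116*(-5/152) = -2645/38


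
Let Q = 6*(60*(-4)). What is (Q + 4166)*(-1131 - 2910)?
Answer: -11015766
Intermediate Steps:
Q = -1440 (Q = 6*(-240) = -1440)
(Q + 4166)*(-1131 - 2910) = (-1440 + 4166)*(-1131 - 2910) = 2726*(-4041) = -11015766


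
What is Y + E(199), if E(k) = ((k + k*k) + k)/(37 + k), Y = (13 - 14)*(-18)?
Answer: 44247/236 ≈ 187.49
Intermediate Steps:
Y = 18 (Y = -1*(-18) = 18)
E(k) = (k² + 2*k)/(37 + k) (E(k) = ((k + k²) + k)/(37 + k) = (k² + 2*k)/(37 + k))
Y + E(199) = 18 + 199*(2 + 199)/(37 + 199) = 18 + 199*201/236 = 18 + 199*(1/236)*201 = 18 + 39999/236 = 44247/236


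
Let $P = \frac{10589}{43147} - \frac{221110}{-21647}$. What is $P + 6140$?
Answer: $\frac{5744548542513}{934003109} \approx 6150.5$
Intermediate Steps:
$P = \frac{9769453253}{934003109}$ ($P = 10589 \cdot \frac{1}{43147} - - \frac{221110}{21647} = \frac{10589}{43147} + \frac{221110}{21647} = \frac{9769453253}{934003109} \approx 10.46$)
$P + 6140 = \frac{9769453253}{934003109} + 6140 = \frac{5744548542513}{934003109}$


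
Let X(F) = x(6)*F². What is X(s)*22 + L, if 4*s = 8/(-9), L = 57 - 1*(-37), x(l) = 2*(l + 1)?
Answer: 8846/81 ≈ 109.21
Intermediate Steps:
x(l) = 2 + 2*l (x(l) = 2*(1 + l) = 2 + 2*l)
L = 94 (L = 57 + 37 = 94)
s = -2/9 (s = (8/(-9))/4 = (8*(-⅑))/4 = (¼)*(-8/9) = -2/9 ≈ -0.22222)
X(F) = 14*F² (X(F) = (2 + 2*6)*F² = (2 + 12)*F² = 14*F²)
X(s)*22 + L = (14*(-2/9)²)*22 + 94 = (14*(4/81))*22 + 94 = (56/81)*22 + 94 = 1232/81 + 94 = 8846/81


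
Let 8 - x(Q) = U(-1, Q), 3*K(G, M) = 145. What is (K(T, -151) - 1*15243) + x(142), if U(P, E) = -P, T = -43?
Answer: -45563/3 ≈ -15188.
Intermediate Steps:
K(G, M) = 145/3 (K(G, M) = (1/3)*145 = 145/3)
x(Q) = 7 (x(Q) = 8 - (-1)*(-1) = 8 - 1*1 = 8 - 1 = 7)
(K(T, -151) - 1*15243) + x(142) = (145/3 - 1*15243) + 7 = (145/3 - 15243) + 7 = -45584/3 + 7 = -45563/3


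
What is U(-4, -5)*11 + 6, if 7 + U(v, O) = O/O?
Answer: -60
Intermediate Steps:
U(v, O) = -6 (U(v, O) = -7 + O/O = -7 + 1 = -6)
U(-4, -5)*11 + 6 = -6*11 + 6 = -66 + 6 = -60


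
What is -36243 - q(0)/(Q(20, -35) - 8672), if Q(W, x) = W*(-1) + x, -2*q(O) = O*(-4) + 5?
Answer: -632585327/17454 ≈ -36243.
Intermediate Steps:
q(O) = -5/2 + 2*O (q(O) = -(O*(-4) + 5)/2 = -(-4*O + 5)/2 = -(5 - 4*O)/2 = -5/2 + 2*O)
Q(W, x) = x - W (Q(W, x) = -W + x = x - W)
-36243 - q(0)/(Q(20, -35) - 8672) = -36243 - (-5/2 + 2*0)/((-35 - 1*20) - 8672) = -36243 - (-5/2 + 0)/((-35 - 20) - 8672) = -36243 - (-5)/(2*(-55 - 8672)) = -36243 - (-5)/(2*(-8727)) = -36243 - (-5)*(-1)/(2*8727) = -36243 - 1*5/17454 = -36243 - 5/17454 = -632585327/17454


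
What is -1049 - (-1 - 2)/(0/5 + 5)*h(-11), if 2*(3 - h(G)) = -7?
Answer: -10451/10 ≈ -1045.1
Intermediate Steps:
h(G) = 13/2 (h(G) = 3 - ½*(-7) = 3 + 7/2 = 13/2)
-1049 - (-1 - 2)/(0/5 + 5)*h(-11) = -1049 - (-1 - 2)/(0/5 + 5)*13/2 = -1049 - (-3/(0*(⅕) + 5))*13/2 = -1049 - (-3/(0 + 5))*13/2 = -1049 - (-3/5)*13/2 = -1049 - (-3*⅕)*13/2 = -1049 - (-3)*13/(5*2) = -1049 - 1*(-39/10) = -1049 + 39/10 = -10451/10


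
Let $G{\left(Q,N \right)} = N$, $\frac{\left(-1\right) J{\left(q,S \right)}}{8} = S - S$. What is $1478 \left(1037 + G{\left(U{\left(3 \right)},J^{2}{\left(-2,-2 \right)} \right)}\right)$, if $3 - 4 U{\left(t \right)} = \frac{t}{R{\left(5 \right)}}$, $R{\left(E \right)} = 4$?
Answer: $1532686$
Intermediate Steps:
$J{\left(q,S \right)} = 0$ ($J{\left(q,S \right)} = - 8 \left(S - S\right) = \left(-8\right) 0 = 0$)
$U{\left(t \right)} = \frac{3}{4} - \frac{t}{16}$ ($U{\left(t \right)} = \frac{3}{4} - \frac{t \frac{1}{4}}{4} = \frac{3}{4} - \frac{\frac{1}{4} t}{4} = \frac{3}{4} - \frac{t}{16}$)
$1478 \left(1037 + G{\left(U{\left(3 \right)},J^{2}{\left(-2,-2 \right)} \right)}\right) = 1478 \left(1037 + 0^{2}\right) = 1478 \left(1037 + 0\right) = 1478 \cdot 1037 = 1532686$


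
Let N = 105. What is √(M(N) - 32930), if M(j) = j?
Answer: 5*I*√1313 ≈ 181.18*I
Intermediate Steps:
√(M(N) - 32930) = √(105 - 32930) = √(-32825) = 5*I*√1313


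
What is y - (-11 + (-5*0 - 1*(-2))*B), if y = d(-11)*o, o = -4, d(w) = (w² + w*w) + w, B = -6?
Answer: -901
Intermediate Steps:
d(w) = w + 2*w² (d(w) = (w² + w²) + w = 2*w² + w = w + 2*w²)
y = -924 (y = -11*(1 + 2*(-11))*(-4) = -11*(1 - 22)*(-4) = -11*(-21)*(-4) = 231*(-4) = -924)
y - (-11 + (-5*0 - 1*(-2))*B) = -924 - (-11 + (-5*0 - 1*(-2))*(-6)) = -924 - (-11 + (0 + 2)*(-6)) = -924 - (-11 + 2*(-6)) = -924 - (-11 - 12) = -924 - 1*(-23) = -924 + 23 = -901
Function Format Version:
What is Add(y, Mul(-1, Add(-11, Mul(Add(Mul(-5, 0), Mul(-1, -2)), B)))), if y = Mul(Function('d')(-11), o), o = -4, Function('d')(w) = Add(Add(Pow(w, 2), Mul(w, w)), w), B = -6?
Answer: -901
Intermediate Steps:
Function('d')(w) = Add(w, Mul(2, Pow(w, 2))) (Function('d')(w) = Add(Add(Pow(w, 2), Pow(w, 2)), w) = Add(Mul(2, Pow(w, 2)), w) = Add(w, Mul(2, Pow(w, 2))))
y = -924 (y = Mul(Mul(-11, Add(1, Mul(2, -11))), -4) = Mul(Mul(-11, Add(1, -22)), -4) = Mul(Mul(-11, -21), -4) = Mul(231, -4) = -924)
Add(y, Mul(-1, Add(-11, Mul(Add(Mul(-5, 0), Mul(-1, -2)), B)))) = Add(-924, Mul(-1, Add(-11, Mul(Add(Mul(-5, 0), Mul(-1, -2)), -6)))) = Add(-924, Mul(-1, Add(-11, Mul(Add(0, 2), -6)))) = Add(-924, Mul(-1, Add(-11, Mul(2, -6)))) = Add(-924, Mul(-1, Add(-11, -12))) = Add(-924, Mul(-1, -23)) = Add(-924, 23) = -901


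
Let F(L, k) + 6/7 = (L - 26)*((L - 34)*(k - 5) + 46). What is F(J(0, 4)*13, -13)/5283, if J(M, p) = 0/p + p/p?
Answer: -38590/36981 ≈ -1.0435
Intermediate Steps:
J(M, p) = 1 (J(M, p) = 0 + 1 = 1)
F(L, k) = -6/7 + (-26 + L)*(46 + (-34 + L)*(-5 + k)) (F(L, k) = -6/7 + (L - 26)*((L - 34)*(k - 5) + 46) = -6/7 + (-26 + L)*((-34 + L)*(-5 + k) + 46) = -6/7 + (-26 + L)*(46 + (-34 + L)*(-5 + k)))
F(J(0, 4)*13, -13)/5283 = (-39318/7 - 5*(1*13)² + 346*(1*13) + 884*(-13) - 13*(1*13)² - 60*1*13*(-13))/5283 = (-39318/7 - 5*13² + 346*13 - 11492 - 13*13² - 60*13*(-13))*(1/5283) = (-39318/7 - 5*169 + 4498 - 11492 - 13*169 + 10140)*(1/5283) = (-39318/7 - 845 + 4498 - 11492 - 2197 + 10140)*(1/5283) = -38590/7*1/5283 = -38590/36981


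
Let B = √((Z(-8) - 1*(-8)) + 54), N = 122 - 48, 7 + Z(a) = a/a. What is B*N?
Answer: 148*√14 ≈ 553.77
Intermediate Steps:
Z(a) = -6 (Z(a) = -7 + a/a = -7 + 1 = -6)
N = 74
B = 2*√14 (B = √((-6 - 1*(-8)) + 54) = √((-6 + 8) + 54) = √(2 + 54) = √56 = 2*√14 ≈ 7.4833)
B*N = (2*√14)*74 = 148*√14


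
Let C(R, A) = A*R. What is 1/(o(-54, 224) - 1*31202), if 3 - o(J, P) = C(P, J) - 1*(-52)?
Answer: -1/19155 ≈ -5.2206e-5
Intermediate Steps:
o(J, P) = -49 - J*P (o(J, P) = 3 - (J*P - 1*(-52)) = 3 - (J*P + 52) = 3 - (52 + J*P) = 3 + (-52 - J*P) = -49 - J*P)
1/(o(-54, 224) - 1*31202) = 1/((-49 - 1*(-54)*224) - 1*31202) = 1/((-49 + 12096) - 31202) = 1/(12047 - 31202) = 1/(-19155) = -1/19155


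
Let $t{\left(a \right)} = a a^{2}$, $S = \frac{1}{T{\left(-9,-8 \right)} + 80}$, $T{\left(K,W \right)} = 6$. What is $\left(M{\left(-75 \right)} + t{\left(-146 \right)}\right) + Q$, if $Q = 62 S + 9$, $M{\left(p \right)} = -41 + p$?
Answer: $- \frac{133826418}{43} \approx -3.1122 \cdot 10^{6}$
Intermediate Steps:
$S = \frac{1}{86}$ ($S = \frac{1}{6 + 80} = \frac{1}{86} \approx 0.011628$)
$Q = \frac{418}{43}$ ($Q = 62 \cdot \frac{1}{86} + 9 = \frac{31}{43} + 9 = \frac{418}{43} \approx 9.7209$)
$t{\left(a \right)} = a^{3}$
$\left(M{\left(-75 \right)} + t{\left(-146 \right)}\right) + Q = \left(\left(-41 - 75\right) + \left(-146\right)^{3}\right) + \frac{418}{43} = \left(-116 - 3112136\right) + \frac{418}{43} = -3112252 + \frac{418}{43} = - \frac{133826418}{43}$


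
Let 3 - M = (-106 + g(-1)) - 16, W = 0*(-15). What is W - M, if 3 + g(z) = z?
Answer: -129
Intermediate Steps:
g(z) = -3 + z
W = 0
M = 129 (M = 3 - ((-106 + (-3 - 1)) - 16) = 3 - ((-106 - 4) - 16) = 3 - (-110 - 16) = 3 - 1*(-126) = 3 + 126 = 129)
W - M = 0 - 1*129 = 0 - 129 = -129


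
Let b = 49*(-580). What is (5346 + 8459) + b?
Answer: -14615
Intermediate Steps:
b = -28420
(5346 + 8459) + b = (5346 + 8459) - 28420 = 13805 - 28420 = -14615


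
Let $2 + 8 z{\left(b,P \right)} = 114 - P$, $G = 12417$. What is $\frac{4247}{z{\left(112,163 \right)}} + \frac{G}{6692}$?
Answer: $- \frac{226734125}{341292} \approx -664.34$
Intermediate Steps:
$z{\left(b,P \right)} = 14 - \frac{P}{8}$ ($z{\left(b,P \right)} = - \frac{1}{4} + \frac{114 - P}{8} = - \frac{1}{4} - \left(- \frac{57}{4} + \frac{P}{8}\right) = 14 - \frac{P}{8}$)
$\frac{4247}{z{\left(112,163 \right)}} + \frac{G}{6692} = \frac{4247}{14 - \frac{163}{8}} + \frac{12417}{6692} = \frac{4247}{14 - \frac{163}{8}} + 12417 \cdot \frac{1}{6692} = \frac{4247}{- \frac{51}{8}} + \frac{12417}{6692} = 4247 \left(- \frac{8}{51}\right) + \frac{12417}{6692} = - \frac{33976}{51} + \frac{12417}{6692} = - \frac{226734125}{341292}$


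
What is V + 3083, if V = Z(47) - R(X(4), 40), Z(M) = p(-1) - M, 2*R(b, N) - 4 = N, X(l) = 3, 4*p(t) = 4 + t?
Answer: 12059/4 ≈ 3014.8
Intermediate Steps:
p(t) = 1 + t/4 (p(t) = (4 + t)/4 = 1 + t/4)
R(b, N) = 2 + N/2
Z(M) = ¾ - M (Z(M) = (1 + (¼)*(-1)) - M = (1 - ¼) - M = ¾ - M)
V = -273/4 (V = (¾ - 1*47) - (2 + (½)*40) = (¾ - 47) - (2 + 20) = -185/4 - 1*22 = -185/4 - 22 = -273/4 ≈ -68.250)
V + 3083 = -273/4 + 3083 = 12059/4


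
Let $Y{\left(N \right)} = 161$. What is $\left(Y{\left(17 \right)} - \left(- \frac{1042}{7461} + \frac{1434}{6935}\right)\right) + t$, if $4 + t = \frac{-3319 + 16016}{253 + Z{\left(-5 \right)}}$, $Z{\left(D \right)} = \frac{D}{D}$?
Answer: $\frac{2719455397909}{13142476890} \approx 206.92$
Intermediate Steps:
$Z{\left(D \right)} = 1$
$t = \frac{11681}{254}$ ($t = -4 + \frac{-3319 + 16016}{253 + 1} = -4 + \frac{12697}{254} = \frac{11681}{254} \approx 45.988$)
$\left(Y{\left(17 \right)} - \left(- \frac{1042}{7461} + \frac{1434}{6935}\right)\right) + t = \left(161 - \left(- \frac{1042}{7461} + \frac{1434}{6935}\right)\right) + \frac{11681}{254} = \left(161 - \frac{3472804}{51742035}\right) + \frac{11681}{254} = \frac{8326994831}{51742035} + \frac{11681}{254} = \frac{2719455397909}{13142476890}$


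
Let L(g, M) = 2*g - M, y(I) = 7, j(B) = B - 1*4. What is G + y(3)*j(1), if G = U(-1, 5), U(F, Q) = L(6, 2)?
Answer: -11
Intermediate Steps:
j(B) = -4 + B (j(B) = B - 4 = -4 + B)
L(g, M) = -M + 2*g
U(F, Q) = 10 (U(F, Q) = -1*2 + 2*6 = -2 + 12 = 10)
G = 10
G + y(3)*j(1) = 10 + 7*(-4 + 1) = 10 + 7*(-3) = 10 - 21 = -11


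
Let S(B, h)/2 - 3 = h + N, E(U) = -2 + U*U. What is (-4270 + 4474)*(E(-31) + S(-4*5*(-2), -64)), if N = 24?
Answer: 180540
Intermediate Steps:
E(U) = -2 + U²
S(B, h) = 54 + 2*h (S(B, h) = 6 + 2*(h + 24) = 6 + 2*(24 + h) = 6 + (48 + 2*h) = 54 + 2*h)
(-4270 + 4474)*(E(-31) + S(-4*5*(-2), -64)) = (-4270 + 4474)*((-2 + (-31)²) + (54 + 2*(-64))) = 204*((-2 + 961) + (54 - 128)) = 204*(959 - 74) = 204*885 = 180540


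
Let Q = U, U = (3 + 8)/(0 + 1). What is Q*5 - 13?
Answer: 42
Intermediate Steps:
U = 11 (U = 11/1 = 11*1 = 11)
Q = 11
Q*5 - 13 = 11*5 - 13 = 55 - 13 = 42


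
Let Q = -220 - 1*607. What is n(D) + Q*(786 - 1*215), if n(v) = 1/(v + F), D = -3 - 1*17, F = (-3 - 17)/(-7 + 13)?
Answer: -33055193/70 ≈ -4.7222e+5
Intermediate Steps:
F = -10/3 (F = -20/6 = -20*⅙ = -10/3 ≈ -3.3333)
D = -20 (D = -3 - 17 = -20)
n(v) = 1/(-10/3 + v) (n(v) = 1/(v - 10/3) = 1/(-10/3 + v))
Q = -827 (Q = -220 - 607 = -827)
n(D) + Q*(786 - 1*215) = 3/(-10 + 3*(-20)) - 827*(786 - 1*215) = 3/(-10 - 60) - 827*(786 - 215) = 3/(-70) - 827*571 = 3*(-1/70) - 472217 = -3/70 - 472217 = -33055193/70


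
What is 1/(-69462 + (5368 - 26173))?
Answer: -1/90267 ≈ -1.1078e-5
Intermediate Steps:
1/(-69462 + (5368 - 26173)) = 1/(-69462 - 20805) = 1/(-90267) = -1/90267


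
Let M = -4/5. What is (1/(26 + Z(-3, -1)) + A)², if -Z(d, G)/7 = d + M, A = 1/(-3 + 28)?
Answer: 150544/43230625 ≈ 0.0034823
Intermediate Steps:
M = -⅘ (M = -4*⅕ = -⅘ ≈ -0.80000)
A = 1/25 ≈ 0.040000
Z(d, G) = 28/5 - 7*d (Z(d, G) = -7*(d - ⅘) = -7*(-⅘ + d) = 28/5 - 7*d)
(1/(26 + Z(-3, -1)) + A)² = (1/(26 + (28/5 - 7*(-3))) + 1/25)² = (1/(26 + (28/5 + 21)) + 1/25)² = (1/(26 + 133/5) + 1/25)² = (1/(263/5) + 1/25)² = (5/263 + 1/25)² = (388/6575)² = 150544/43230625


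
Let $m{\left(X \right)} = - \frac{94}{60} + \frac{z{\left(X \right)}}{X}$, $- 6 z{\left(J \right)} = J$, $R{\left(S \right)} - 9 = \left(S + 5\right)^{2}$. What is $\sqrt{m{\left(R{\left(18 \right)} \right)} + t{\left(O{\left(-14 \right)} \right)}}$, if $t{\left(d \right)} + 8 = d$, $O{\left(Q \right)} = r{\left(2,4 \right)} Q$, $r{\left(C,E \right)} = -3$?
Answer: $\frac{22 \sqrt{15}}{15} \approx 5.6804$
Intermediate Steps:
$R{\left(S \right)} = 9 + \left(5 + S\right)^{2}$ ($R{\left(S \right)} = 9 + \left(S + 5\right)^{2} = 9 + \left(5 + S\right)^{2}$)
$z{\left(J \right)} = - \frac{J}{6}$
$m{\left(X \right)} = - \frac{26}{15}$ ($m{\left(X \right)} = - \frac{94}{60} + \frac{\left(- \frac{1}{6}\right) X}{X} = \left(-94\right) \frac{1}{60} - \frac{1}{6} = - \frac{47}{30} - \frac{1}{6} = - \frac{26}{15}$)
$O{\left(Q \right)} = - 3 Q$
$t{\left(d \right)} = -8 + d$
$\sqrt{m{\left(R{\left(18 \right)} \right)} + t{\left(O{\left(-14 \right)} \right)}} = \sqrt{- \frac{26}{15} - -34} = \sqrt{- \frac{26}{15} + \left(-8 + 42\right)} = \sqrt{- \frac{26}{15} + 34} = \sqrt{\frac{484}{15}} = \frac{22 \sqrt{15}}{15}$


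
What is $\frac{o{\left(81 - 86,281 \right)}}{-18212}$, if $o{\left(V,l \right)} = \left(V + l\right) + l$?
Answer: $- \frac{557}{18212} \approx -0.030584$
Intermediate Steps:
$o{\left(V,l \right)} = V + 2 l$
$\frac{o{\left(81 - 86,281 \right)}}{-18212} = \frac{\left(81 - 86\right) + 2 \cdot 281}{-18212} = \left(\left(81 - 86\right) + 562\right) \left(- \frac{1}{18212}\right) = \left(-5 + 562\right) \left(- \frac{1}{18212}\right) = 557 \left(- \frac{1}{18212}\right) = - \frac{557}{18212}$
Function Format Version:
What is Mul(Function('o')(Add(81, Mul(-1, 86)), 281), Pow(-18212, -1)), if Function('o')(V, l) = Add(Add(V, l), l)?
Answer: Rational(-557, 18212) ≈ -0.030584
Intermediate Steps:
Function('o')(V, l) = Add(V, Mul(2, l))
Mul(Function('o')(Add(81, Mul(-1, 86)), 281), Pow(-18212, -1)) = Mul(Add(Add(81, Mul(-1, 86)), Mul(2, 281)), Pow(-18212, -1)) = Mul(Add(Add(81, -86), 562), Rational(-1, 18212)) = Mul(Add(-5, 562), Rational(-1, 18212)) = Mul(557, Rational(-1, 18212)) = Rational(-557, 18212)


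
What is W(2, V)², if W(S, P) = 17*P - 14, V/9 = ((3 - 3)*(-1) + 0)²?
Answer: 196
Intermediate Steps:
V = 0 (V = 9*((3 - 3)*(-1) + 0)² = 9*(0*(-1) + 0)² = 9*(0 + 0)² = 9*0² = 9*0 = 0)
W(S, P) = -14 + 17*P
W(2, V)² = (-14 + 17*0)² = (-14 + 0)² = (-14)² = 196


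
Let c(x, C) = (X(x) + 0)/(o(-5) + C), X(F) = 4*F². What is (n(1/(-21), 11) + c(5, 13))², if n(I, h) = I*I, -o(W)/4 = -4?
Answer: 1947368641/163558521 ≈ 11.906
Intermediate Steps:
o(W) = 16 (o(W) = -4*(-4) = 16)
c(x, C) = 4*x²/(16 + C) (c(x, C) = (4*x² + 0)/(16 + C) = (4*x²)/(16 + C) = 4*x²/(16 + C))
n(I, h) = I²
(n(1/(-21), 11) + c(5, 13))² = ((1/(-21))² + 4*5²/(16 + 13))² = ((-1/21)² + 4*25/29)² = (1/441 + 4*25*(1/29))² = (1/441 + 100/29)² = (44129/12789)² = 1947368641/163558521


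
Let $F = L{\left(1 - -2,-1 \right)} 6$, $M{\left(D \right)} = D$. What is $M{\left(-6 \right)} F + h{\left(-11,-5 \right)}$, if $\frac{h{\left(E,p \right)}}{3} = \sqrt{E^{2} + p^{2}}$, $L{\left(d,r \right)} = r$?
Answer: $36 + 3 \sqrt{146} \approx 72.249$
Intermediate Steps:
$h{\left(E,p \right)} = 3 \sqrt{E^{2} + p^{2}}$
$F = -6$ ($F = \left(-1\right) 6 = -6$)
$M{\left(-6 \right)} F + h{\left(-11,-5 \right)} = \left(-6\right) \left(-6\right) + 3 \sqrt{\left(-11\right)^{2} + \left(-5\right)^{2}} = 36 + 3 \sqrt{121 + 25} = 36 + 3 \sqrt{146}$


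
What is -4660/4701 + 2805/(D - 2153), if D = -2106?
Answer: -33033245/20021559 ≈ -1.6499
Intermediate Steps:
-4660/4701 + 2805/(D - 2153) = -4660/4701 + 2805/(-2106 - 2153) = -4660*1/4701 + 2805/(-4259) = -4660/4701 + 2805*(-1/4259) = -4660/4701 - 2805/4259 = -33033245/20021559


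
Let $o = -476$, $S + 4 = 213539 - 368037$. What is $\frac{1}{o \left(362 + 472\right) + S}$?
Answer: $- \frac{1}{551486} \approx -1.8133 \cdot 10^{-6}$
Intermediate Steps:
$S = -154502$ ($S = -4 + \left(213539 - 368037\right) = -4 - 154498 = -154502$)
$\frac{1}{o \left(362 + 472\right) + S} = \frac{1}{- 476 \left(362 + 472\right) - 154502} = \frac{1}{\left(-476\right) 834 - 154502} = \frac{1}{-396984 - 154502} = \frac{1}{-551486} = - \frac{1}{551486}$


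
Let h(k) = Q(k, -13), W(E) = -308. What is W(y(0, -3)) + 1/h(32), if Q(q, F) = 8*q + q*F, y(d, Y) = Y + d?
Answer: -49281/160 ≈ -308.01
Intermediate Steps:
Q(q, F) = 8*q + F*q
h(k) = -5*k (h(k) = k*(8 - 13) = k*(-5) = -5*k)
W(y(0, -3)) + 1/h(32) = -308 + 1/(-5*32) = -308 + 1/(-160) = -308 - 1/160 = -49281/160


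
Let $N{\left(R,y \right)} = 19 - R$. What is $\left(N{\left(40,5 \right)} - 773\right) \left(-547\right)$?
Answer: $434318$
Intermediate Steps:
$\left(N{\left(40,5 \right)} - 773\right) \left(-547\right) = \left(\left(19 - 40\right) - 773\right) \left(-547\right) = \left(-21 - 773\right) \left(-547\right) = \left(-794\right) \left(-547\right) = 434318$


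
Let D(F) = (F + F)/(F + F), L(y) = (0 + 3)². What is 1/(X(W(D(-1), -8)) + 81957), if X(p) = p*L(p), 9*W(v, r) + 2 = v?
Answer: 1/81956 ≈ 1.2202e-5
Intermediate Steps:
L(y) = 9 (L(y) = 3² = 9)
D(F) = 1 (D(F) = (2*F)/((2*F)) = (2*F)*(1/(2*F)) = 1)
W(v, r) = -2/9 + v/9
X(p) = 9*p (X(p) = p*9 = 9*p)
1/(X(W(D(-1), -8)) + 81957) = 1/(9*(-2/9 + (⅑)*1) + 81957) = 1/(9*(-2/9 + ⅑) + 81957) = 1/(9*(-⅑) + 81957) = 1/(-1 + 81957) = 1/81956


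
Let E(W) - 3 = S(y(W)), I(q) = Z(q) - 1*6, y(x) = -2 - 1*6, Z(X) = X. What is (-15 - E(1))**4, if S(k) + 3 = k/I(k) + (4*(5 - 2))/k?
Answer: 1506138481/38416 ≈ 39206.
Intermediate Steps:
y(x) = -8 (y(x) = -2 - 6 = -8)
I(q) = -6 + q (I(q) = q - 1*6 = q - 6 = -6 + q)
S(k) = -3 + 12/k + k/(-6 + k) (S(k) = -3 + (k/(-6 + k) + (4*(5 - 2))/k) = -3 + (k/(-6 + k) + (4*3)/k) = -3 + (k/(-6 + k) + 12/k) = -3 + (12/k + k/(-6 + k)) = -3 + 12/k + k/(-6 + k))
E(W) = -13/14 (E(W) = 3 + 2*(-36 - 1*(-8)**2 + 15*(-8))/(-8*(-6 - 8)) = 3 + 2*(-1/8)*(-36 - 1*64 - 120)/(-14) = 3 + 2*(-1/8)*(-1/14)*(-36 - 64 - 120) = 3 + 2*(-1/8)*(-1/14)*(-220) = 3 - 55/14 = -13/14)
(-15 - E(1))**4 = (-15 - 1*(-13/14))**4 = (-15 + 13/14)**4 = (-197/14)**4 = 1506138481/38416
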